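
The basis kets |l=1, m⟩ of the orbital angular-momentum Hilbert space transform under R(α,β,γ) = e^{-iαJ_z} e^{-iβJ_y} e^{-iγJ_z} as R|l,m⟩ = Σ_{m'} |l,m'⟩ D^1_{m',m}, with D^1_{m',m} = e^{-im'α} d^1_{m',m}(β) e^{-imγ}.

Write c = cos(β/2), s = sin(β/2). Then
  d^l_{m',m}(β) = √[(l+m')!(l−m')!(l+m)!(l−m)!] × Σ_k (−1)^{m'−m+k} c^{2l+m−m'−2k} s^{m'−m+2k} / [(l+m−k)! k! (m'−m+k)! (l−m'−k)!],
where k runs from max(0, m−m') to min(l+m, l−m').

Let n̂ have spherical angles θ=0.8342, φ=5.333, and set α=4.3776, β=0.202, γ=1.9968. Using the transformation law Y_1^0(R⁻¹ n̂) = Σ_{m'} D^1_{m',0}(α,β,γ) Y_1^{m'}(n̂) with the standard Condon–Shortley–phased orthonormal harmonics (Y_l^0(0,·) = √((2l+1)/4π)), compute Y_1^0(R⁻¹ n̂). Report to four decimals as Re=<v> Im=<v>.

Re=0.3635 Im=0.0000

Need the full column D^1_{m',0} for m'=−1..1 at α=4.3776, β=0.202, γ=1.9968.
cos(β/2)=0.994904, sin(β/2)=0.100828
d^1_{-1,0}: single k=1 term ⇒ +0.141866;  D = -0.046613-0.133990i
d^1_{0,0}: k∈[0..1] ⇒ +0.989834 -0.010166 = +0.979667;  D = +0.979667+0.000000i
d^1_{1,0}: single k=0 term ⇒ -0.141866;  D = +0.046613-0.133990i
Y_1^{m'}(θ=0.8342,φ=5.333) and Σ D·Y over m':
  (-0.0466-0.1340i)·(+0.1488+0.2082i)  (+0.9797+0.0000i)·(+0.3282+0.0000i)  (+0.0466-0.1340i)·(-0.1488+0.2082i)
Y_1^0(R⁻¹ n̂) = +0.363474+0.000000i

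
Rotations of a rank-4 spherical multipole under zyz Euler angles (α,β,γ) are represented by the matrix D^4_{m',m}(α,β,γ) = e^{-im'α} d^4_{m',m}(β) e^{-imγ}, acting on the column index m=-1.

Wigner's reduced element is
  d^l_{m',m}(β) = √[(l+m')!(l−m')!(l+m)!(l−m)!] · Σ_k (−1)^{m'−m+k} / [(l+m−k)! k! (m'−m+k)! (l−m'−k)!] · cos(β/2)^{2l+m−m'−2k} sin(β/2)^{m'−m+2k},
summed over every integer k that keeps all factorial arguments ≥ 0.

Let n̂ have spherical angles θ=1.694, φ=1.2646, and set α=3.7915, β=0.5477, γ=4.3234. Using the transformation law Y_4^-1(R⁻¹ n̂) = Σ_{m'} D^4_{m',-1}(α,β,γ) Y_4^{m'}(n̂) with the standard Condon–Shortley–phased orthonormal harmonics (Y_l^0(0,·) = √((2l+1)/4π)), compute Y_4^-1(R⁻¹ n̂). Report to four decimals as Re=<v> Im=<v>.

Need the full column D^4_{m',-1} for m'=−4..4 at α=3.7915, β=0.5477, γ=4.3234.
cos(β/2)=0.962737, sin(β/2)=0.270440
d^4_{-4,-1}: single k=3 term ⇒ +0.122418;  D = +0.098202+0.073092i
d^4_{-3,-1}: k∈[2..3] ⇒ +0.462229 -0.060790 = +0.401439;  D = -0.401419+0.004040i
d^4_{-2,-1}: k∈[1..3] ⇒ +0.879549 -0.347022 +0.018255 = +0.550783;  D = +0.435124-0.337682i
d^4_{-1,-1}: k∈[0..3] ⇒ +0.738007 -0.873531 +0.137859 -0.003626 = -0.001291;  D = +0.000333-0.001247i
d^4_{0,-1}: k∈[0..3] ⇒ -0.927127 +0.438952 -0.034637 +0.000456 = -0.522356;  D = +0.198105+0.483333i
d^4_{1,-1}: k∈[0..3] ⇒ +0.582354 -0.137859 +0.005439 -0.000029 = +0.449906;  D = +0.387749+0.228180i
d^4_{2,-1}: k∈[0..2] ⇒ -0.231348 +0.027383 -0.000432 = -0.204397;  D = +0.202975-0.024064i
d^4_{3,-1}: k∈[0..1] ⇒ +0.060790 -0.002878 = +0.057912;  D = +0.041660-0.040228i
d^4_{4,-1}: single k=0 term ⇒ -0.009660;  D = +0.001472-0.009547i
Y_4^{m'}(θ=1.694,φ=1.2646) and Σ D·Y over m':
  (+0.0982+0.0731i)·(+0.1456+0.4038i)  (-0.4014+0.0040i)·(+0.1195-0.0913i)  (+0.4351-0.3377i)·(+0.2411+0.1694i)  (+0.0003-0.0012i)·(+0.0503-0.1592i)  (+0.1981+0.4833i)·(+0.2703+0.0000i)  (+0.3877+0.2282i)·(-0.0503-0.1592i)  (+0.2030-0.0241i)·(+0.2411-0.1694i)  (+0.0417-0.0402i)·(-0.1195-0.0913i)  (+0.0015-0.0095i)·(+0.1456-0.4038i)
Y_4^-1(R⁻¹ n̂) = +0.202028+0.095824i

Re=0.2020 Im=0.0958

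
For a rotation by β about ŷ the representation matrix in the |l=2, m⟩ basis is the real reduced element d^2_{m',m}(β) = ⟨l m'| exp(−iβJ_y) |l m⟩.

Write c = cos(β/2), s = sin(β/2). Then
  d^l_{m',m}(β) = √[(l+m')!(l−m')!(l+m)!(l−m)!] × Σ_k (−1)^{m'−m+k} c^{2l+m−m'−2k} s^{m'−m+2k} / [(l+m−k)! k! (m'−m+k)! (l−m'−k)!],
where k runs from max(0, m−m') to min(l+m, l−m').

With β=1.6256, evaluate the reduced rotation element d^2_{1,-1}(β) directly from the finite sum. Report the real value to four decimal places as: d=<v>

d^2_{1,-1}(β=1.6256) via Wigner's sum:
With c≡cos(β/2)=0.687468 and s≡sin(β/2)=0.726215, N=[6·1·1·6]^{1/2}=6.000000
k: max(0,(-1)−(1))=0 … min(2+(-1),2−(1))=1
  k=0: (−1)^2·6.0000/(2)·0.6875^2·0.7262^2 = +0.747750
  k=1: (−1)^3·6.0000/(6)·0.6875^0·0.7262^4 = -0.278138
d^2_{1,-1}(1.6256) = +0.747750 -0.278138 = +0.469611

d=0.4696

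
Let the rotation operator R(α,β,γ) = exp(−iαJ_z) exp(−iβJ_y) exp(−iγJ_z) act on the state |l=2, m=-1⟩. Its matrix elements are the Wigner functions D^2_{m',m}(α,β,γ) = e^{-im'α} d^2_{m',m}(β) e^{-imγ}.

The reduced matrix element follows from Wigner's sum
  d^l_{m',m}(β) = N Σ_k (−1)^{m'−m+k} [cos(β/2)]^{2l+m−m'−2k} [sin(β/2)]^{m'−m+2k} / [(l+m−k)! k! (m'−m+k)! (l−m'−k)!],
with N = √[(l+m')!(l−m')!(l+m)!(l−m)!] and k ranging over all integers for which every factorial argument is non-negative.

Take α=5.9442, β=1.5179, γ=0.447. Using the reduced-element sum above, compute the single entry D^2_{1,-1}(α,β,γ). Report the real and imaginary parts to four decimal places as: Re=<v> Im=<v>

D^2_{1,-1}(5.9442,1.5179,0.447) = e^{-i·1·5.9442}·d^2_{1,-1}(1.5179)·e^{-i·-1·0.447}. Compute d first:
c=cos(1.5179/2)=0.725559, s=sin(1.5179/2)=0.688160; N=√[6·1·1·6]=6.000000
Admissible k: 0..1 (factorial args all ≥0)
  k=0: (−1)^2·6.0000/(2)·0.7256^2·0.6882^2 = +0.747903
  k=1: (−1)^3·6.0000/(6)·0.7256^0·0.6882^4 = -0.224263
d^2_{1,-1}(1.5179) = +0.747903 -0.224263 = +0.523640
D = (+0.943093+0.332530i)·(+0.523640)·(+0.901748+0.432262i) = +0.370052+0.370487i

Re=0.3701 Im=0.3705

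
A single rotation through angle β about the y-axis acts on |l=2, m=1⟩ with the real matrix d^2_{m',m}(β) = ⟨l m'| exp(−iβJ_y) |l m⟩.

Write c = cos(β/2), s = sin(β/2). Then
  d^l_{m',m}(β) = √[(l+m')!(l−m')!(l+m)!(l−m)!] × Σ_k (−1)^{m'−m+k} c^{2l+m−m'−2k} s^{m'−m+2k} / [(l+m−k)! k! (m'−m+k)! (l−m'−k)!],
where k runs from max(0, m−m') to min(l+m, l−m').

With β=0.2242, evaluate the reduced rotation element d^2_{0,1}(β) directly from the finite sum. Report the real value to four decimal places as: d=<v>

d=0.2655

d^2_{0,1}(β=0.2242) via Wigner's sum:
With c≡cos(β/2)=0.993723 and s≡sin(β/2)=0.111865, N=[2·2·6·1]^{1/2}=4.898979
Admissible k: 1..2 (factorial args all ≥0)
  k=1: (−1)^0·4.8990/(2)·0.9937^3·0.1119^1 = +0.268886
  k=2: (−1)^1·4.8990/(2)·0.9937^1·0.1119^3 = -0.003407
d^2_{0,1}(0.2242) = +0.268886 -0.003407 = +0.265478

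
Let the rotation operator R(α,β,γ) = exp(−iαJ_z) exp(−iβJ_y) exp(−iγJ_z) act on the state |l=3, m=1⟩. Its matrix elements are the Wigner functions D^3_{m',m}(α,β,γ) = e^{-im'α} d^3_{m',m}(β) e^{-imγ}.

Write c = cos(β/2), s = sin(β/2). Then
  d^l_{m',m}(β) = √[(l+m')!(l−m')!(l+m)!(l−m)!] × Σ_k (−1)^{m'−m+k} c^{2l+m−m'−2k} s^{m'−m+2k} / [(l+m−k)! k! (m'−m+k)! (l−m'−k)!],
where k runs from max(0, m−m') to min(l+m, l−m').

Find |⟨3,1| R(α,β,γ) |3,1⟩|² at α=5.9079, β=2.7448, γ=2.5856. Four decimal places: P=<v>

D^3_{1,1}(5.9079,2.7448,2.5856) = e^{-i·1·5.9079}·d^3_{1,1}(2.7448)·e^{-i·1·2.5856}. Compute d first:
c=cos(2.7448/2)=0.197097, s=sin(2.7448/2)=0.980384; N=√[24·2·24·2]=48.000000
The bounds max(0,m−m')=0 and min(l+m,l−m')=2 give 3 terms
  k=0: (−1)^0·48.0000/(48)·0.1971^6·0.9804^0 = +0.000059
  k=1: (−1)^1·48.0000/(6)·0.1971^4·0.9804^2 = -0.011604
  k=2: (−1)^2·48.0000/(8)·0.1971^2·0.9804^4 = +0.215327
d^3_{1,1}(2.7448) = +0.000059 -0.011604 +0.215327 = +0.203781
|D^3_{1,1}|² = |d^3_{1,1}(β)|² = (+0.203781)² = 0.041527 (the z-rotation phases have unit modulus)

P=0.0415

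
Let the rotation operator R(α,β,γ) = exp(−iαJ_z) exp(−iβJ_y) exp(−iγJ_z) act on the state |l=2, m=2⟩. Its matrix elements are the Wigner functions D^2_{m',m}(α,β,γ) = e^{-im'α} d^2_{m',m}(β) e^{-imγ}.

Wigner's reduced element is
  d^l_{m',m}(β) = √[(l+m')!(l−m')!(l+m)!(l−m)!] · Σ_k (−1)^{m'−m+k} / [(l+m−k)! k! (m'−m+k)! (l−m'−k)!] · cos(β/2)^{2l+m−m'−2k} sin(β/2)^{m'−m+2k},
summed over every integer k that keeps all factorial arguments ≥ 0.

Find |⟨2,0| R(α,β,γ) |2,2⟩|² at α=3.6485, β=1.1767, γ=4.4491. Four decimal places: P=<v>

First d^2_{0,2}(β=1.1767), then the phase factors e^{-i(0)α} and e^{-i(2)γ}:
Half-angle: c=0.831858, s=0.554989. N=√(2·2·24·1)=9.797959
The bounds max(0,m−m')=2 and min(l+m,l−m')=2 give 1 term
  k=2: (−1)^0·9.7980/(4)·0.8319^2·0.5550^2 = +0.522087
d^2_{0,2}(1.1767) = +0.522087
|D^2_{0,2}|² = |d^2_{0,2}(β)|² = (+0.522087)² = 0.272575 (the z-rotation phases have unit modulus)

P=0.2726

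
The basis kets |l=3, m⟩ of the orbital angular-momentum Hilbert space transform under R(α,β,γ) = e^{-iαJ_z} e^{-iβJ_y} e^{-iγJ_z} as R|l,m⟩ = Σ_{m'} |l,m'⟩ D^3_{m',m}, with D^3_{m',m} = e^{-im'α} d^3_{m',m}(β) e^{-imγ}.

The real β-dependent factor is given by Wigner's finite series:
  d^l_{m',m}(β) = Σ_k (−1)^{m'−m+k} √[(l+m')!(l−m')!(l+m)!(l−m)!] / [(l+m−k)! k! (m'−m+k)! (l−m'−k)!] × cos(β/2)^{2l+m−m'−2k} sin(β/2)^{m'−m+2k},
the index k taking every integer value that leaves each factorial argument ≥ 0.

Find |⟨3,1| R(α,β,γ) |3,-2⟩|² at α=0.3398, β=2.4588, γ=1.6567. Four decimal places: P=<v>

Split into d^3_{1,-2}(β=2.4588) × two z-phases.
With c≡cos(β/2)=0.334803 and s≡sin(β/2)=0.942288, N=[24·2·1·120]^{1/2}=75.894664
Admissible k: 0..1 (factorial args all ≥0)
  k=0: (−1)^3·75.8947/(12)·0.3348^3·0.9423^3 = -0.198587
  k=1: (−1)^4·75.8947/(24)·0.3348^1·0.9423^5 = +0.786517
d^3_{1,-2}(2.4588) = -0.198587 +0.786517 = +0.587930
|D^3_{1,-2}|² = |d^3_{1,-2}(β)|² = (+0.587930)² = 0.345662 (the z-rotation phases have unit modulus)

P=0.3457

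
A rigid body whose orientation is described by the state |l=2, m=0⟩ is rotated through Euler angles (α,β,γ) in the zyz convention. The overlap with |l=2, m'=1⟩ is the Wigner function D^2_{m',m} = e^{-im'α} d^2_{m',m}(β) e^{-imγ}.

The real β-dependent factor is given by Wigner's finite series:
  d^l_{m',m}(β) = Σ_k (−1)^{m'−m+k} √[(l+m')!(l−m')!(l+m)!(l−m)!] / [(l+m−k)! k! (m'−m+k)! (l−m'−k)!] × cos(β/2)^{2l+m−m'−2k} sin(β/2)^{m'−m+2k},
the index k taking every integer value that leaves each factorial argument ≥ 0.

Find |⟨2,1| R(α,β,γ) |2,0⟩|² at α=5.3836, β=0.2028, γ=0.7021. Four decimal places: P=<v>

First d^2_{1,0}(β=0.2028), then the phase factors e^{-i(1)α} and e^{-i(0)γ}:
c=cos(0.2028/2)=0.994863, s=sin(0.2028/2)=0.101226; N=√[6·1·2·2]=4.898979
The bounds max(0,m−m')=0 and min(l+m,l−m')=1 give 2 terms
  k=0: (−1)^1·4.8990/(2)·0.9949^3·0.1012^1 = -0.244152
  k=1: (−1)^2·4.8990/(2)·0.9949^1·0.1012^3 = +0.002528
d^2_{1,0}(0.2028) = -0.244152 +0.002528 = -0.241624
|D^2_{1,0}|² = |d^2_{1,0}(β)|² = (-0.241624)² = 0.058382 (the z-rotation phases have unit modulus)

P=0.0584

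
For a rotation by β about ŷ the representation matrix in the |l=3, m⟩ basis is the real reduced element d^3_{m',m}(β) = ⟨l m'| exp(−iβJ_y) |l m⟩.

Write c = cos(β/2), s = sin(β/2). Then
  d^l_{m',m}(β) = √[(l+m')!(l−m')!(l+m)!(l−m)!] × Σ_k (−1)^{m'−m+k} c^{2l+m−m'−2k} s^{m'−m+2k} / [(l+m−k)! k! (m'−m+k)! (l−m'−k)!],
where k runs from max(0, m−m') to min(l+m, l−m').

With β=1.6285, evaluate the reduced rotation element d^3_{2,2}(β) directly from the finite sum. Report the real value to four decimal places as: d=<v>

d=-0.4824

d^3_{2,2}(β=1.6285) via Wigner's sum:
With c≡cos(β/2)=0.686414 and s≡sin(β/2)=0.727211, N=[120·1·120·1]^{1/2}=120.000000
k∈{0,1} keeps every argument non-negative
  k=0: (−1)^0·120.0000/(120)·0.6864^6·0.7272^0 = +0.104596
  k=1: (−1)^1·120.0000/(24)·0.6864^4·0.7272^2 = -0.586996
d^3_{2,2}(1.6285) = +0.104596 -0.586996 = -0.482400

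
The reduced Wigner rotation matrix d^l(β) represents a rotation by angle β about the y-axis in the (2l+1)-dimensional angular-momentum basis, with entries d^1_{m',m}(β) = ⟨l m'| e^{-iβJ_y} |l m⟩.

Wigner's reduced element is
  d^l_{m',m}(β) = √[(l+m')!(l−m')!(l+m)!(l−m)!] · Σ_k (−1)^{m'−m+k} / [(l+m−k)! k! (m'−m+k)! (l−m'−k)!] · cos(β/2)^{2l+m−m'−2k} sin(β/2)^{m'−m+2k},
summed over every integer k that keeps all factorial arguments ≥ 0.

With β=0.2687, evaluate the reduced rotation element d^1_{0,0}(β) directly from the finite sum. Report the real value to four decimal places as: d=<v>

d=0.9641

d^1_{0,0}(β=0.2687) via Wigner's sum:
Half-angle: c=0.990989, s=0.133946. N=√(1·1·1·1)=1.000000
Admissible k: 0..1 (factorial args all ≥0)
  k=0: (−1)^0·1.0000/(1)·0.9910^2·0.1339^0 = +0.982058
  k=1: (−1)^1·1.0000/(1)·0.9910^0·0.1339^2 = -0.017942
d^1_{0,0}(0.2687) = +0.982058 -0.017942 = +0.964117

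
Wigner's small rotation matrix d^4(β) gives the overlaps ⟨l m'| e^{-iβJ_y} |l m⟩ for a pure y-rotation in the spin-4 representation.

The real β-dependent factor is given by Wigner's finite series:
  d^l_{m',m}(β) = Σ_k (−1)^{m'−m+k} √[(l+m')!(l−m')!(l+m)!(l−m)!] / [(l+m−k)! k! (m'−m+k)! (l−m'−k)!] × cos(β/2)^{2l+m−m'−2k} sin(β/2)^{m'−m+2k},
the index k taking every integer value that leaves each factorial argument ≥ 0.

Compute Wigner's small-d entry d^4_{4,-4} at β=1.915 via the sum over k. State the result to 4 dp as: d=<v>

d=0.2000

d^4_{4,-4}(β=1.915) via Wigner's sum:
c=cos(1.915/2)=0.575566, s=sin(1.915/2)=0.817755; N=√[40320·1·1·40320]=40320.000000
k: max(0,(-4)−(4))=0 … min(4+(-4),4−(4))=0
  k=0: (−1)^8·40320.0000/(40320)·0.5756^0·0.8178^8 = +0.199980
d^4_{4,-4}(1.915) = +0.199980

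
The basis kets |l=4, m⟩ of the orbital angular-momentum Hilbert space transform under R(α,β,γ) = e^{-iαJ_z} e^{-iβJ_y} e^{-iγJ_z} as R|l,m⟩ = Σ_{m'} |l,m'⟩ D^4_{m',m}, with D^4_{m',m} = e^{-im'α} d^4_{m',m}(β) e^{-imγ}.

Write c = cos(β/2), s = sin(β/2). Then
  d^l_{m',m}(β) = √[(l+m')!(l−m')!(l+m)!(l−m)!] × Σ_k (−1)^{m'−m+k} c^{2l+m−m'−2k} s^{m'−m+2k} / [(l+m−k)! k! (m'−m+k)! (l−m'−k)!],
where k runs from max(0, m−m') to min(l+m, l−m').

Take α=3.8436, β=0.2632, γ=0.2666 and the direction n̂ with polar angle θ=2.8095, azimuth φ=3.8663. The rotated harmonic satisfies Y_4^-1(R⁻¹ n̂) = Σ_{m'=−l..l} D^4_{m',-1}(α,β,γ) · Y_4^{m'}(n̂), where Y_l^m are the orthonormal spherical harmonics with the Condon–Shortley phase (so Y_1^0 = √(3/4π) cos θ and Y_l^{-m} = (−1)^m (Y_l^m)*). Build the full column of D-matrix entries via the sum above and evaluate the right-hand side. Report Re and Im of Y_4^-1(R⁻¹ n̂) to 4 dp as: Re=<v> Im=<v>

Re=-0.3826 Im=-0.0991

Need the full column D^4_{m',-1} for m'=−4..4 at α=3.8436, β=0.2632, γ=0.2666.
cos(β/2)=0.991353, sin(β/2)=0.131220
d^4_{-4,-1}: single k=3 term ⇒ +0.016190;  D = -0.016153+0.001083i
d^4_{-3,-1}: k∈[2..3] ⇒ +0.129731 -0.003788 = +0.125943;  D = +0.090506-0.087580i
d^4_{-2,-1}: k∈[1..3] ⇒ +0.523886 -0.045894 +0.000536 = +0.478528;  D = -0.047687+0.476146i
d^4_{-1,-1}: k∈[0..3] ⇒ +0.932883 -0.245169 +0.008591 -0.000050 = +0.696255;  D = -0.394392-0.573782i
d^4_{0,-1}: k∈[0..3] ⇒ -0.552224 +0.058051 -0.001017 +0.000003 = -0.495187;  D = -0.477693-0.130459i
d^4_{1,-1}: k∈[0..3] ⇒ +0.163446 -0.008591 +0.000075 -0.000000 = +0.154930;  D = -0.140475+0.065346i
d^4_{2,-1}: k∈[0..2] ⇒ -0.030596 +0.000804 -0.000003 = -0.029795;  D = -0.012512+0.027040i
d^4_{3,-1}: k∈[0..1] ⇒ +0.003788 -0.000040 = +0.003748;  D = +0.000995+0.003614i
d^4_{4,-1}: single k=0 term ⇒ -0.000284;  D = +0.000234+0.000160i
Y_4^{m'}(θ=2.8095,φ=3.8663) and Σ D·Y over m':
  (-0.0162+0.0011i)·(-0.0049-0.0012i)  (+0.0905-0.0876i)·(-0.0233-0.0338i)  (-0.0477+0.4761i)·(+0.0226-0.1855i)  (-0.3944-0.5738i)·(+0.3554-0.3147i)  (-0.4777-0.1305i)·(+0.4384+0.0000i)  (-0.1405+0.0653i)·(-0.3554-0.3147i)  (-0.0125+0.0270i)·(+0.0226+0.1855i)  (+0.0010+0.0036i)·(+0.0233-0.0338i)  (+0.0002+0.0002i)·(-0.0049+0.0012i)
Y_4^-1(R⁻¹ n̂) = -0.382556-0.099070i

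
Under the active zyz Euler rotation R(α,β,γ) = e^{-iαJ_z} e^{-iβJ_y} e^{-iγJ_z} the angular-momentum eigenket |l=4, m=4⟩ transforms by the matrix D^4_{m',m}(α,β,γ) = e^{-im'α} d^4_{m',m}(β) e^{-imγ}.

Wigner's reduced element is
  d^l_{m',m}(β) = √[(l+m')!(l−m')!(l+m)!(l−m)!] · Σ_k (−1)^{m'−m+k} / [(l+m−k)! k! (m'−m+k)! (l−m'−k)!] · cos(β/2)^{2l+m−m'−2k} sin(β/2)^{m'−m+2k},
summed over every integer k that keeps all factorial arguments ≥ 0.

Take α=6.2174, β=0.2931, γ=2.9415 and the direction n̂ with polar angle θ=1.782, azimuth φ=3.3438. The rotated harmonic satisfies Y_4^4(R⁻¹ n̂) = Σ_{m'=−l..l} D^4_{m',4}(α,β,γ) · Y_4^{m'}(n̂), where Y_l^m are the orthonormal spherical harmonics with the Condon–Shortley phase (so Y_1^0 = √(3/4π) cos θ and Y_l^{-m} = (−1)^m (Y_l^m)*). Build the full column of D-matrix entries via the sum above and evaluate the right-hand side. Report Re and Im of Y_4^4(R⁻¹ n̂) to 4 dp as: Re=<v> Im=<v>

Need the full column D^4_{m',4} for m'=−4..4 at α=6.2174, β=0.2931, γ=2.9415.
cos(β/2)=0.989281, sin(β/2)=0.146026
d^4_{-4,4}: single k=8 term ⇒ +0.000000;  D = +0.000000+0.000000i
d^4_{-3,4}: single k=7 term ⇒ +0.000004;  D = +0.000003+0.000002i
d^4_{-2,4}: single k=6 term ⇒ +0.000050;  D = +0.000039+0.000031i
d^4_{-1,4}: single k=5 term ⇒ +0.000481;  D = +0.000357+0.000322i
d^4_{0,4}: single k=4 term ⇒ +0.003644;  D = +0.002538+0.002615i
d^4_{1,4}: single k=3 term ⇒ +0.022079;  D = +0.014302+0.016821i
d^4_{2,4}: single k=2 term ⇒ +0.105769;  D = +0.063067+0.084909i
d^4_{3,4}: single k=1 term ⇒ +0.383012;  D = +0.207674+0.321822i
d^4_{4,4}: single k=0 term ⇒ +0.917395;  D = +0.445676+0.801865i
Y_4^{m'}(θ=1.782,φ=3.3438) and Σ D·Y over m':
  (+0.0000+0.0000i)·(+0.2792-0.2926i)  (+0.0000+0.0000i)·(+0.2015-0.1398i)  (+0.0000+0.0000i)·(-0.2036+0.0871i)  (+0.0004+0.0003i)·(-0.2558+0.0524i)  (+0.0025+0.0026i)·(+0.1850+0.0000i)  (+0.0143+0.0168i)·(+0.2558+0.0524i)  (+0.0631+0.0849i)·(-0.2036-0.0871i)  (+0.2077+0.3218i)·(-0.2015-0.1398i)  (+0.4457+0.8019i)·(+0.2792+0.2926i)
Y_4^4(R⁻¹ n̂) = -0.109370+0.243127i

Re=-0.1094 Im=0.2431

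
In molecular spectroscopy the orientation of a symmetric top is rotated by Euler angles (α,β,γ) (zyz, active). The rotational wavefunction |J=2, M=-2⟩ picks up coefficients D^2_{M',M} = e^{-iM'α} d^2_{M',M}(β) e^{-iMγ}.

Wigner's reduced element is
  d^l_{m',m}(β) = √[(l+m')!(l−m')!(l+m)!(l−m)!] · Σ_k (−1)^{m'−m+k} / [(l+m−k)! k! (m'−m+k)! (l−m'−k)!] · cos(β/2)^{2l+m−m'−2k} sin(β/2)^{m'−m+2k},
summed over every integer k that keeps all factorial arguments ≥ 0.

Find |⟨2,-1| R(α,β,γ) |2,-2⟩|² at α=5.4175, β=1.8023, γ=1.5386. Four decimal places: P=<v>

P=0.1406

First d^2_{-1,-2}(β=1.8023), then the phase factors e^{-i(-1)α} and e^{-i(-2)γ}:
c=cos(1.8023/2)=0.620709, s=sin(1.8023/2)=0.784041; N=√[1·6·1·24]=12.000000
k∈{0} keeps every argument non-negative
  k=0: (−1)^1·12.0000/(6)·0.6207^3·0.7840^1 = -0.375001
d^2_{-1,-2}(1.8023) = -0.375001
|D^2_{-1,-2}|² = |d^2_{-1,-2}(β)|² = (-0.375001)² = 0.140626 (the z-rotation phases have unit modulus)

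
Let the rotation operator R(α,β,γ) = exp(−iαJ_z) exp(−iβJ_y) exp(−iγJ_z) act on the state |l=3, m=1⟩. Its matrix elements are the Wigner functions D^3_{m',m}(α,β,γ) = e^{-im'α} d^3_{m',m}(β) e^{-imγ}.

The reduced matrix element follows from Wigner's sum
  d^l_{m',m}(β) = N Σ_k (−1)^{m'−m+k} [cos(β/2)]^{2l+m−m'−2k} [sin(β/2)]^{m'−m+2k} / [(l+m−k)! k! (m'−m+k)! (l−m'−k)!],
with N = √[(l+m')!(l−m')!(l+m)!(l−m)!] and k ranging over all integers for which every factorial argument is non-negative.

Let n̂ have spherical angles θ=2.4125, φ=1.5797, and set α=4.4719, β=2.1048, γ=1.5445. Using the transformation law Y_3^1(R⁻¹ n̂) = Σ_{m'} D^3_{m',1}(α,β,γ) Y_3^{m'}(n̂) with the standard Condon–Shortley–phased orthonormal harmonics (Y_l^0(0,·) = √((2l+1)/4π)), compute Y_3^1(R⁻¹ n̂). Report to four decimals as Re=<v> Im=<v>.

Re=-0.0379 Im=-0.2661

Need the full column D^3_{m',1} for m'=−3..3 at α=4.4719, β=2.1048, γ=1.5445.
cos(β/2)=0.495488, sin(β/2)=0.868615
d^3_{-3,1}: single k=4 term ⇒ +0.541278;  D = +0.415672-0.346698i
d^3_{-2,1}: k∈[3..4] ⇒ +0.504209 -0.774764 = -0.270555;  D = -0.118821-0.243067i
d^3_{-1,1}: k∈[2..4] ⇒ +0.272859 -1.118060 +0.429500 = -0.415701;  D = +0.406201-0.088361i
d^3_{0,1}: k∈[1..3] ⇒ +0.089863 -0.828500 +0.848711 = +0.110074;  D = +0.002894-0.110036i
d^3_{1,1}: k∈[0..2] ⇒ +0.014798 -0.363811 +0.838545 = +0.489531;  D = +0.472213+0.129056i
d^3_{2,1}: k∈[0..1] ⇒ -0.082034 +0.504209 = +0.422175;  D = -0.205091+0.369012i
d^3_{3,1}: single k=0 term ⇒ +0.176129;  D = -0.129140-0.119768i
Y_3^{m'}(θ=2.4125,φ=1.5797) and Σ D·Y over m':
  (+0.4157-0.3467i)·(+0.0033+0.1233i)  (-0.1188-0.2431i)·(+0.3382-0.0060i)  (+0.4062-0.0884i)·(-0.0034-0.3834i)  (+0.0029-0.1100i)·(+0.0610+0.0000i)  (+0.4722+0.1291i)·(+0.0034-0.3834i)  (-0.2051+0.3690i)·(+0.3382+0.0060i)  (-0.1291-0.1198i)·(-0.0033+0.1233i)
Y_3^1(R⁻¹ n̂) = -0.037915-0.266106i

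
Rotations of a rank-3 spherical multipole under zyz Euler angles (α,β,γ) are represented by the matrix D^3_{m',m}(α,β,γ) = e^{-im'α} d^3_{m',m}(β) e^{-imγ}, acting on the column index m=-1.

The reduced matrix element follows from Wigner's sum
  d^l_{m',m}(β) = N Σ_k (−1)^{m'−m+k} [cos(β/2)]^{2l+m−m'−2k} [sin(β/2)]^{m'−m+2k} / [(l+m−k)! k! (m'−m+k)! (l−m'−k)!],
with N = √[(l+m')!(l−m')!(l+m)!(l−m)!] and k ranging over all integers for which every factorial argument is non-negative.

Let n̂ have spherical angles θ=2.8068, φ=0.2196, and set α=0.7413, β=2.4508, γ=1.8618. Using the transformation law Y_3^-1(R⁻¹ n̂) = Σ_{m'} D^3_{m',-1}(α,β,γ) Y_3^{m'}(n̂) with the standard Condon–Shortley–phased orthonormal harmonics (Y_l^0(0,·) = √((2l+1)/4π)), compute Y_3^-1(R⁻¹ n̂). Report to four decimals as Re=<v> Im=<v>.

Need the full column D^3_{m',-1} for m'=−3..3 at α=0.7413, β=2.4508, γ=1.8618.
cos(β/2)=0.338570, sin(β/2)=0.940941
d^3_{-3,-1}: single k=2 term ⇒ +0.045057;  D = -0.026424-0.036495i
d^3_{-2,-1}: k∈[1..2] ⇒ +0.013237 -0.204485 = -0.191248;  D = +0.187328+0.038521i
d^3_{-1,-1}: k∈[0..2] ⇒ +0.001506 -0.093069 +0.539135 = +0.447572;  D = -0.384233+0.229534i
d^3_{0,-1}: k∈[0..2] ⇒ -0.014501 +0.336003 -0.865070 = -0.543568;  D = +0.155957-0.520714i
d^3_{1,-1}: k∈[0..2] ⇒ +0.069802 -0.718847 +0.694025 = +0.044981;  D = +0.019577+0.040497i
d^3_{2,-1}: k∈[0..1] ⇒ -0.204485 +0.789697 = +0.585212;  D = +0.543640+0.216632i
d^3_{3,-1}: single k=0 term ⇒ +0.348010;  D = +0.325443-0.123279i
Y_3^{m'}(θ=2.8068,φ=0.2196) and Σ D·Y over m':
  (-0.0264-0.0365i)·(+0.0117-0.0091i)  (+0.1873+0.0385i)·(-0.0943+0.0443i)  (-0.3842+0.2295i)·(+0.3586-0.0800i)  (+0.1560-0.5207i)·(-0.5147+0.0000i)  (+0.0196+0.0405i)·(-0.3586-0.0800i)  (+0.5436+0.2166i)·(-0.0943-0.0443i)  (+0.3254-0.1233i)·(-0.0117-0.0091i)
Y_3^-1(R⁻¹ n̂) = -0.270077+0.323419i

Re=-0.2701 Im=0.3234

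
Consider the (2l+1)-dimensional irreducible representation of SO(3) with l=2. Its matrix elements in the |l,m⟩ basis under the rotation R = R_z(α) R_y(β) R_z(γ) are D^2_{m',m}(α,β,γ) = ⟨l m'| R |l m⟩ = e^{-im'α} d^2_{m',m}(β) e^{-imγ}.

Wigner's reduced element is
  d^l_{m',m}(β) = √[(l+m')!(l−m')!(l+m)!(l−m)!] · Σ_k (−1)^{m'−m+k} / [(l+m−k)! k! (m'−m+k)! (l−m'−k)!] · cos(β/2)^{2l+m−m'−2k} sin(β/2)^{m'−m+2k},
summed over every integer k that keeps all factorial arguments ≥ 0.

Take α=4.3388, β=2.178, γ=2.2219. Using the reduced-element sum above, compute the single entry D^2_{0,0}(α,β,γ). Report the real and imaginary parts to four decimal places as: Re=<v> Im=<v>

First d^2_{0,0}(β=2.178), then the phase factors e^{-i(0)α} and e^{-i(0)γ}:
Half-angle: c=0.463372, s=0.886164. N=√(2·2·2·2)=4.000000
k∈{0,1,2} keeps every argument non-negative
  k=0: (−1)^0·4.0000/(4)·0.4634^4·0.8862^0 = +0.046102
  k=1: (−1)^1·4.0000/(1)·0.4634^2·0.8862^2 = -0.674446
  k=2: (−1)^2·4.0000/(4)·0.4634^0·0.8862^4 = +0.616675
d^2_{0,0}(2.178) = +0.046102 -0.674446 +0.616675 = -0.011669
Attach z-rotation phases: D = e^{-i(0)(4.3388)}·(-0.011669)·e^{-i(0)(2.2219)} = -0.011669+0.000000i

Re=-0.0117 Im=0.0000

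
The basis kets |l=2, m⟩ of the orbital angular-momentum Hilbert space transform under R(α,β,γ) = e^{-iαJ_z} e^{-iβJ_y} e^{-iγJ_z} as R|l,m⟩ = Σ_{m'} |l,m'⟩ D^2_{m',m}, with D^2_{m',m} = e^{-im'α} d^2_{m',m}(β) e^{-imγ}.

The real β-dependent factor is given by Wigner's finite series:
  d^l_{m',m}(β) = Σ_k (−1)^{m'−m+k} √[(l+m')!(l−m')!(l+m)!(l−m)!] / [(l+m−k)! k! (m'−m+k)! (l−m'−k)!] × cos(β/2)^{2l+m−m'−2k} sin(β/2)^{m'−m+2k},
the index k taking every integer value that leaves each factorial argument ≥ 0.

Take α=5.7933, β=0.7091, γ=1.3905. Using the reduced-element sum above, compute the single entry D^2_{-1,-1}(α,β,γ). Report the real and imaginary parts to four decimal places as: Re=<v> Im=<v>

First d^2_{-1,-1}(β=0.7091), then the phase factors e^{-i(-1)α} and e^{-i(-1)γ}:
With c≡cos(β/2)=0.937803 and s≡sin(β/2)=0.347168, N=[1·6·1·6]^{1/2}=6.000000
The bounds max(0,m−m')=0 and min(l+m,l−m')=1 give 2 terms
  k=0: (−1)^0·6.0000/(6)·0.9378^4·0.3472^0 = +0.773475
  k=1: (−1)^1·6.0000/(2)·0.9378^2·0.3472^2 = -0.317998
d^2_{-1,-1}(0.7091) = +0.773475 -0.317998 = +0.455477
D = (+0.882387-0.470525i)·(+0.455477)·(+0.179321+0.983791i) = +0.282909+0.356961i

Re=0.2829 Im=0.3570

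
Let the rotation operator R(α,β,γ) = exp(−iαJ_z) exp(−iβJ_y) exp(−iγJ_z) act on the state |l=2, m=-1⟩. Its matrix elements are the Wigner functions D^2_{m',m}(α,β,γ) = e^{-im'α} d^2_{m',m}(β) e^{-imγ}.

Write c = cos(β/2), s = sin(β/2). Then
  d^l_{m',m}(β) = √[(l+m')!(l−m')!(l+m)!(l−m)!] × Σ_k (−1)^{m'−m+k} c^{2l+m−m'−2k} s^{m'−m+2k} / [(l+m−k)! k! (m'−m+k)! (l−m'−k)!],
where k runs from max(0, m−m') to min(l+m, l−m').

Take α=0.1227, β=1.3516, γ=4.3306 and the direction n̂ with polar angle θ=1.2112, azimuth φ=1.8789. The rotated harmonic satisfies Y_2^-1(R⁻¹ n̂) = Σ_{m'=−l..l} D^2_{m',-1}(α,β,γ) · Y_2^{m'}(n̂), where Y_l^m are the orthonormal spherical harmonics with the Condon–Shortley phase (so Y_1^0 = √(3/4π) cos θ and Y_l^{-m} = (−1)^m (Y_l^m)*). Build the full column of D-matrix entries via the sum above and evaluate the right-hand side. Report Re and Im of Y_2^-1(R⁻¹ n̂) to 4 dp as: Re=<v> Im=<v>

Need the full column D^2_{m',-1} for m'=−2..2 at α=0.1227, β=1.3516, γ=4.3306.
cos(β/2)=0.780207, sin(β/2)=0.625522
d^2_{-2,-1}: single k=1 term ⇒ +0.594157;  D = -0.080786-0.588640i
d^2_{-1,-1}: k∈[0..1] ⇒ +0.370543 -0.714538 = -0.343995;  D = +0.088132+0.332514i
d^2_{0,-1}: k∈[0..1] ⇒ -0.727691 +0.467749 = -0.259943;  D = +0.096850+0.241227i
d^2_{1,-1}: k∈[0..1] ⇒ +0.714538 -0.153098 = +0.561440;  D = -0.271378-0.491497i
d^2_{2,-1}: single k=0 term ⇒ -0.381915;  D = +0.224135+0.309229i
Y_2^{m'}(θ=1.2112,φ=1.8789) and Σ D·Y over m':
  (-0.0808-0.5886i)·(-0.2762+0.1956i)  (+0.0881+0.3325i)·(-0.0772-0.2425i)  (+0.0968+0.2412i)·(-0.1982+0.0000i)  (-0.2714-0.4915i)·(+0.0772-0.2425i)  (+0.2241+0.3092i)·(-0.2762-0.1956i)
Y_2^-1(R⁻¹ n̂) = +0.050539-0.049441i

Re=0.0505 Im=-0.0494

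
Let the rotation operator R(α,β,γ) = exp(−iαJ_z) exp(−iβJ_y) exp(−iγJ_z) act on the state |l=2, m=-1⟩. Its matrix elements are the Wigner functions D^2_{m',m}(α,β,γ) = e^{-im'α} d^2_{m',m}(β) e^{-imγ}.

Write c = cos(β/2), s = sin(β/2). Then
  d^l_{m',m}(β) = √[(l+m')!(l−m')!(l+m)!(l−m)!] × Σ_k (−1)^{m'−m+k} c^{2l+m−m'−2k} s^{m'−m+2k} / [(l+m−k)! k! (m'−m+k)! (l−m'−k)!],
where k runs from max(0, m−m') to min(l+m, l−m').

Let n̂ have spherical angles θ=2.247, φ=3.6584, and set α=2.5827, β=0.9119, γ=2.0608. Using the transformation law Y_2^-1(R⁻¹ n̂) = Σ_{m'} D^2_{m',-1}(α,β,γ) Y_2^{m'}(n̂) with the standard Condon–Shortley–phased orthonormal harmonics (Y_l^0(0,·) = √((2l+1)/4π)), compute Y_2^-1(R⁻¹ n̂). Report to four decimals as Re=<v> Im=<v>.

Re=-0.0185 Im=-0.0669

Need the full column D^2_{m',-1} for m'=−2..2 at α=2.5827, β=0.9119, γ=2.0608.
cos(β/2)=0.897843, sin(β/2)=0.440315
d^2_{-2,-1}: single k=1 term ⇒ +0.637375;  D = +0.374363+0.515849i
d^2_{-1,-1}: k∈[0..1] ⇒ +0.649833 -0.468867 = +0.180966;  D = -0.012457-0.180536i
d^2_{0,-1}: k∈[0..1] ⇒ -0.780622 +0.187745 = -0.592878;  D = +0.279025-0.523114i
d^2_{1,-1}: k∈[0..1] ⇒ +0.468867 -0.037589 = +0.431279;  D = +0.373864-0.215005i
d^2_{2,-1}: single k=0 term ⇒ -0.153293;  D = +0.153188+0.005669i
Y_2^{m'}(θ=2.247,φ=3.6584) and Σ D·Y over m':
  (+0.3744+0.5158i)·(+0.1202-0.2019i)  (-0.0125-0.1805i)·(+0.3279-0.1863i)  (+0.2790-0.5231i)·(+0.0552+0.0000i)  (+0.3739-0.2150i)·(-0.3279-0.1863i)  (+0.1532+0.0057i)·(+0.1202+0.2019i)
Y_2^-1(R⁻¹ n̂) = -0.018521-0.066857i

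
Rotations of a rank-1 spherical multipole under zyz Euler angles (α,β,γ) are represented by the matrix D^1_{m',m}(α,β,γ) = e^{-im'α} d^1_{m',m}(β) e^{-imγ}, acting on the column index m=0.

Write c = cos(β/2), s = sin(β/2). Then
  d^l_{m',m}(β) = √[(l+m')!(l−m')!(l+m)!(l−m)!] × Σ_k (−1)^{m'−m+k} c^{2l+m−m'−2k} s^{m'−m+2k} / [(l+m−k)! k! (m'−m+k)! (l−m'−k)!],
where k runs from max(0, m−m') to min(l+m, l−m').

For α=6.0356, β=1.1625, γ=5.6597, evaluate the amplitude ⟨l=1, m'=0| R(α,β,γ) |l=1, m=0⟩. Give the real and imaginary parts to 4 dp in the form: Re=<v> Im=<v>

D^1_{0,0}(6.0356,1.1625,5.6597) = e^{-i·0·6.0356}·d^1_{0,0}(1.1625)·e^{-i·0·5.6597}. Compute d first:
Half-angle: c=0.835777, s=0.549069. N=√(1·1·1·1)=1.000000
Admissible k: 0..1 (factorial args all ≥0)
  k=0: (−1)^0·1.0000/(1)·0.8358^2·0.5491^0 = +0.698523
  k=1: (−1)^1·1.0000/(1)·0.8358^0·0.5491^2 = -0.301477
d^1_{0,0}(1.1625) = +0.698523 -0.301477 = +0.397046
Attach z-rotation phases: D = e^{-i(0)(6.0356)}·(+0.397046)·e^{-i(0)(5.6597)} = +0.397046+0.000000i

Re=0.3970 Im=0.0000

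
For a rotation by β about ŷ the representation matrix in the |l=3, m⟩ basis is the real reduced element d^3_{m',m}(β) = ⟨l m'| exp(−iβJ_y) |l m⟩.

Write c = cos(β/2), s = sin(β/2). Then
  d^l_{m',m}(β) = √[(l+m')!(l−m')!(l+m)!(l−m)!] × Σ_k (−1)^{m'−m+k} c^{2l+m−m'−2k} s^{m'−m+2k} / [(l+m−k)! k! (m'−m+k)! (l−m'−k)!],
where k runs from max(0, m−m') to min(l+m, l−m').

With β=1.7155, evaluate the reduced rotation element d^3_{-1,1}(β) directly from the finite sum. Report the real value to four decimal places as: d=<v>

d^3_{-1,1}(β=1.7155) via Wigner's sum:
With c≡cos(β/2)=0.654141 and s≡sin(β/2)=0.756373, N=[2·24·24·2]^{1/2}=48.000000
k∈{2,3,4} keeps every argument non-negative
  k=2: (−1)^0·48.0000/(8)·0.6541^4·0.7564^2 = +0.628504
  k=3: (−1)^1·48.0000/(6)·0.6541^2·0.7564^4 = -1.120407
  k=4: (−1)^2·48.0000/(48)·0.6541^0·0.7564^6 = +0.187247
d^3_{-1,1}(1.7155) = +0.628504 -1.120407 +0.187247 = -0.304656

d=-0.3047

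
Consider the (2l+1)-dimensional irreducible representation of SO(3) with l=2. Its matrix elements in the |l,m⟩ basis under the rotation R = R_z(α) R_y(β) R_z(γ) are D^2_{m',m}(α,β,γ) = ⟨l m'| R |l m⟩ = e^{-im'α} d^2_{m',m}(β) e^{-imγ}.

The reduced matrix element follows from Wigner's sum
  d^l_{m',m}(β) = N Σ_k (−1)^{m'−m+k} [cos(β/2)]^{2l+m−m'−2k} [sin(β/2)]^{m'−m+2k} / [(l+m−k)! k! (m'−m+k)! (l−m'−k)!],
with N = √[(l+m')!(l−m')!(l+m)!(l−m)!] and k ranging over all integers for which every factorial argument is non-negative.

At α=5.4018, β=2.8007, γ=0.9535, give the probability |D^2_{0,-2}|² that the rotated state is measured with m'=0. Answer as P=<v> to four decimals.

P=0.0047

Split into d^2_{0,-2}(β=2.8007) × two z-phases.
With c≡cos(β/2)=0.169622 and s≡sin(β/2)=0.985509, N=[2·2·1·24]^{1/2}=9.797959
k: max(0,(-2)−(0))=0 … min(2+(-2),2−(0))=0
  k=0: (−1)^2·9.7980/(4)·0.1696^2·0.9855^2 = +0.068448
d^2_{0,-2}(2.8007) = +0.068448
|D^2_{0,-2}|² = |d^2_{0,-2}(β)|² = (+0.068448)² = 0.004685 (the z-rotation phases have unit modulus)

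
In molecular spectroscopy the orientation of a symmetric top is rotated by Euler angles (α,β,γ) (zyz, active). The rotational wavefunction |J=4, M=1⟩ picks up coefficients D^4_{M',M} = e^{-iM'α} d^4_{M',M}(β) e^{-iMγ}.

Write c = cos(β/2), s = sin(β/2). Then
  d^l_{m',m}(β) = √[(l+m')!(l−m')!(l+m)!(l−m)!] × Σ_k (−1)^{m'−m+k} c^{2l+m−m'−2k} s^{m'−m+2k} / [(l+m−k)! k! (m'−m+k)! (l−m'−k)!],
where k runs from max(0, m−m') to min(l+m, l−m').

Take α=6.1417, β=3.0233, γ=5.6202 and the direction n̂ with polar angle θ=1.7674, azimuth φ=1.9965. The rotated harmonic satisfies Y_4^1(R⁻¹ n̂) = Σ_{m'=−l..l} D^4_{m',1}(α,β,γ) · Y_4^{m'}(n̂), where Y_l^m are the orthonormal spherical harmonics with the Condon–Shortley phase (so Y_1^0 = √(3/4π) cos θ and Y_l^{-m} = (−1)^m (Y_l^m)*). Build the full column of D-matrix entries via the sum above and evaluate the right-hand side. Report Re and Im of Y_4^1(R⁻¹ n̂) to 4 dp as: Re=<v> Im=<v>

Need the full column D^4_{m',1} for m'=−4..4 at α=6.1417, β=3.0233, γ=5.6202.
cos(β/2)=0.059112, sin(β/2)=0.998251
d^4_{-4,1}: single k=5 term ⇒ +0.001532;  D = +0.001525+0.000148i
d^4_{-3,1}: k∈[4..5] ⇒ +0.000160 -0.027445 = -0.027284;  D = -0.026512-0.006447i
d^4_{-2,1}: k∈[3..5] ⇒ +0.000010 -0.004343 +0.247737 = +0.243403;  D = +0.226039+0.090287i
d^4_{-1,1}: k∈[2..5] ⇒ +0.000000 -0.000364 +0.051866 -0.986096 = -0.934594;  D = -0.810361-0.465597i
d^4_{0,1}: k∈[1..4] ⇒ +0.000000 -0.000019 +0.005494 -0.261137 = -0.255663;  D = -0.201503-0.157353i
d^4_{1,1}: k∈[0..3] ⇒ +0.000000 -0.000001 +0.000364 -0.034577 = -0.034214;  D = -0.023727-0.024650i
d^4_{2,1}: k∈[0..2] ⇒ -0.000000 +0.000015 -0.002896 = -0.002880;  D = -0.001685-0.002336i
d^4_{3,1}: k∈[0..1] ⇒ +0.000000 -0.000160 = -0.000160;  D = -0.000074-0.000142i
d^4_{4,1}: single k=0 term ⇒ -0.000005;  D = -0.000002-0.000005i
Y_4^{m'}(θ=1.7674,φ=1.9965) and Σ D·Y over m':
  (+0.0015+0.0001i)·(-0.0539-0.4058i)  (-0.0265-0.0064i)·(-0.2208-0.0668i)  (+0.2260+0.0903i)·(+0.1554-0.1774i)  (-0.8104-0.4656i)·(-0.1023-0.2256i)  (-0.2015-0.1574i)·(+0.2017+0.0000i)  (-0.0237-0.0246i)·(+0.1023-0.2256i)  (-0.0017-0.0023i)·(+0.1554+0.1774i)  (-0.0001-0.0001i)·(+0.2208-0.0668i)  (-0.0000-0.0000i)·(-0.0539+0.4058i)
Y_4^1(R⁻¹ n̂) = -0.014095+0.177339i

Re=-0.0141 Im=0.1773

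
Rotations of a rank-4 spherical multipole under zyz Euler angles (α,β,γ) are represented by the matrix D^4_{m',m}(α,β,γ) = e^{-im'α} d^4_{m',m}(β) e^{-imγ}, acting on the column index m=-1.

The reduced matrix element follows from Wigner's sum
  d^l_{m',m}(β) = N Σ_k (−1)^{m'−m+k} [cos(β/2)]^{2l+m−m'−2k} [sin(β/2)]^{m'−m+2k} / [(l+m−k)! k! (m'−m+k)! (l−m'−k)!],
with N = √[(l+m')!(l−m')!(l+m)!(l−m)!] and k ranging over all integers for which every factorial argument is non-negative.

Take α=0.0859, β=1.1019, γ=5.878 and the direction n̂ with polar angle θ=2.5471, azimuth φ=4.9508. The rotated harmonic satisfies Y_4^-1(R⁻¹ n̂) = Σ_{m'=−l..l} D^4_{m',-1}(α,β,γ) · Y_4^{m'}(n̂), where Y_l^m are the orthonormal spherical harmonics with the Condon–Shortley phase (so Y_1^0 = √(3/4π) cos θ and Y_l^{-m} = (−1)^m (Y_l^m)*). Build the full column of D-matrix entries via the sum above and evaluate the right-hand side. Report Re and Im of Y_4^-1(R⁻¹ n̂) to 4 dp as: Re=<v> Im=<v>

Re=0.3130 Im=0.0679

Need the full column D^4_{m',-1} for m'=−4..4 at α=0.0859, β=1.1019, γ=5.878.
cos(β/2)=0.852028, sin(β/2)=0.523497
d^4_{-4,-1}: single k=3 term ⇒ +0.482064;  D = +0.481150-0.029669i
d^4_{-3,-1}: k∈[2..3] ⇒ +0.832186 -0.523588 = +0.308598;  D = +0.305247-0.045349i
d^4_{-2,-1}: k∈[1..3] ⇒ +0.723979 -1.366523 +0.343911 = -0.298632;  D = -0.290536+0.069065i
d^4_{-1,-1}: k∈[0..3] ⇒ +0.277734 -1.572684 +1.187387 -0.149414 = -0.256977;  D = -0.243989+0.080662i
d^4_{0,-1}: k∈[0..3] ⇒ -0.763141 +1.728530 -0.652526 +0.041055 = +0.353918;  D = +0.325261-0.139511i
d^4_{1,-1}: k∈[0..3] ⇒ +1.048456 -1.187387 +0.224121 -0.005640 = +0.079550;  D = +0.070149-0.037514i
d^4_{2,-1}: k∈[0..2] ⇒ -0.911015 +0.515867 -0.038948 = -0.434096;  D = -0.363821+0.236800i
d^4_{3,-1}: k∈[0..1] ⇒ +0.523588 -0.118594 = +0.404995;  D = +0.319225-0.249231i
d^4_{4,-1}: single k=0 term ⇒ -0.181981;  D = -0.133304+0.123883i
Y_4^{m'}(θ=2.5471,φ=4.9508) and Σ D·Y over m':
  (+0.4812-0.0297i)·(+0.0252-0.0355i)  (+0.3052-0.0453i)·(+0.1195+0.1375i)  (-0.2905+0.0691i)·(-0.3547+0.1832i)  (-0.2440+0.0807i)·(-0.0935-0.3848i)  (+0.3253-0.1395i)·(-0.1168+0.0000i)  (+0.0701-0.0375i)·(+0.0935-0.3848i)  (-0.3638+0.2368i)·(-0.3547-0.1832i)  (+0.3192-0.2492i)·(-0.1195+0.1375i)  (-0.1333+0.1239i)·(+0.0252+0.0355i)
Y_4^-1(R⁻¹ n̂) = +0.312982+0.067880i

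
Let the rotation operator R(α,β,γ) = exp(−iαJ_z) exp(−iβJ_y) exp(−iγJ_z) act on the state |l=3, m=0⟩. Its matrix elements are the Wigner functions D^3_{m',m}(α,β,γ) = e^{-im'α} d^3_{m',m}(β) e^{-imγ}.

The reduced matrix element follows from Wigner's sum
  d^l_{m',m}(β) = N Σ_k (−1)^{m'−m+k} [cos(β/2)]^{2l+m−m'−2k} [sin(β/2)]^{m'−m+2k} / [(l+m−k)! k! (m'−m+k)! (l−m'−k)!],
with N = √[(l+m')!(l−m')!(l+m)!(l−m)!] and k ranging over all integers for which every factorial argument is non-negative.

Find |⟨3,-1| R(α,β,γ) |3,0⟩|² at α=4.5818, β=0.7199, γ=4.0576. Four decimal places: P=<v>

P=0.2719

D^3_{-1,0}(4.5818,0.7199,4.0576) = e^{-i·-1·4.5818}·d^3_{-1,0}(0.7199)·e^{-i·0·4.0576}. Compute d first:
Half-angle: c=0.935914, s=0.352227. N=√(2·24·6·6)=41.569219
k: max(0,(0)−(-1))=1 … min(3+(0),3−(-1))=3
  k=1: (−1)^0·41.5692/(12)·0.9359^5·0.3522^1 = +0.876182
  k=2: (−1)^1·41.5692/(4)·0.9359^3·0.3522^3 = -0.372297
  k=3: (−1)^2·41.5692/(12)·0.9359^1·0.3522^5 = +0.017577
d^3_{-1,0}(0.7199) = +0.876182 -0.372297 +0.017577 = +0.521462
|D^3_{-1,0}|² = |d^3_{-1,0}(β)|² = (+0.521462)² = 0.271923 (the z-rotation phases have unit modulus)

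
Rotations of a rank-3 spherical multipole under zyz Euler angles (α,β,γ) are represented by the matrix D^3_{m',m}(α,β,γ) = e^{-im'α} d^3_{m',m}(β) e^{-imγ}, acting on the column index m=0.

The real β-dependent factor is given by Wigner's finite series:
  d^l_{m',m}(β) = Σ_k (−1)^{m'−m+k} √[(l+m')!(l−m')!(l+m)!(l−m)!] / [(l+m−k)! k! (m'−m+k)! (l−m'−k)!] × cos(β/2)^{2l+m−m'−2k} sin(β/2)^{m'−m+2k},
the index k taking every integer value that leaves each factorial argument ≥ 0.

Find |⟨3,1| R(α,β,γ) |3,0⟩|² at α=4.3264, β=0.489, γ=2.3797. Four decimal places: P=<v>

D^3_{1,0}(4.3264,0.489,2.3797) = e^{-i·1·4.3264}·d^3_{1,0}(0.489)·e^{-i·0·2.3797}. Compute d first:
With c≡cos(β/2)=0.970258 and s≡sin(β/2)=0.242071, N=[24·2·6·6]^{1/2}=41.569219
Admissible k: 0..2 (factorial args all ≥0)
  k=0: (−1)^1·41.5692/(12)·0.9703^5·0.2421^1 = -0.721059
  k=1: (−1)^2·41.5692/(4)·0.9703^3·0.2421^3 = +0.134649
  k=2: (−1)^3·41.5692/(12)·0.9703^1·0.2421^5 = -0.002794
d^3_{1,0}(0.489) = -0.721059 +0.134649 -0.002794 = -0.589204
|D^3_{1,0}|² = |d^3_{1,0}(β)|² = (-0.589204)² = 0.347161 (the z-rotation phases have unit modulus)

P=0.3472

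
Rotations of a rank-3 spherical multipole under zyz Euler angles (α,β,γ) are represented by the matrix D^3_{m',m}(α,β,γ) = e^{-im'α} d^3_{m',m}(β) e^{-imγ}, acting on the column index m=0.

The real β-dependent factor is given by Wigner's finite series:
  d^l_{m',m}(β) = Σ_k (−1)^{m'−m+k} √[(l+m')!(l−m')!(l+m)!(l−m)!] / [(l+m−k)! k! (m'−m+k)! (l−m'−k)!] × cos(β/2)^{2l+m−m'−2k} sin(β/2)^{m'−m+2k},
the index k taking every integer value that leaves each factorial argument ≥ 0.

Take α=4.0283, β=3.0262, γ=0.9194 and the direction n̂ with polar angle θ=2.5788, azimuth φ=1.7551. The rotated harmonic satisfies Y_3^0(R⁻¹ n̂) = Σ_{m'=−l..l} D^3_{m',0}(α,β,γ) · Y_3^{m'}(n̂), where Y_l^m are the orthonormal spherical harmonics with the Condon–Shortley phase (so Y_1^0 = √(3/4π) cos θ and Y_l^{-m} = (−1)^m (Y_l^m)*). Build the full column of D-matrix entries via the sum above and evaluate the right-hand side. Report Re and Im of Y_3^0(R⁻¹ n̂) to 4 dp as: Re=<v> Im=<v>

Re=0.0608 Im=0.0000

Need the full column D^3_{m',0} for m'=−3..3 at α=4.0283, β=3.0262, γ=0.9194.
cos(β/2)=0.057664, sin(β/2)=0.998336
d^3_{-3,0}: single k=3 term ⇒ +0.000853;  D = +0.000756-0.000395i
d^3_{-2,0}: k∈[2..3] ⇒ +0.000060 -0.018092 = -0.018031;  D = +0.003629-0.017663i
d^3_{-1,0}: k∈[1..3] ⇒ +0.000002 -0.001983 +0.198099 = +0.196118;  D = -0.123940-0.151991i
d^3_{0,0}: k∈[0..3] ⇒ +0.000000 -0.000099 +0.029728 -0.990058 = -0.960429;  D = -0.960429+0.000000i
d^3_{1,0}: k∈[0..2] ⇒ -0.000002 +0.001983 -0.198099 = -0.196118;  D = +0.123940-0.151991i
d^3_{2,0}: k∈[0..1] ⇒ +0.000060 -0.018092 = -0.018031;  D = +0.003629+0.017663i
d^3_{3,0}: single k=0 term ⇒ -0.000853;  D = -0.000756-0.000395i
Y_3^{m'}(θ=2.5788,φ=1.7551) and Σ D·Y over m':
  (+0.0008-0.0004i)·(+0.0333+0.0539i)  (+0.0036-0.0177i)·(+0.2295-0.0887i)  (-0.1239-0.1520i)·(-0.0814-0.4368i)  (-0.9604+0.0000i)·(-0.1820+0.0000i)  (+0.1239-0.1520i)·(+0.0814-0.4368i)  (+0.0036+0.0177i)·(+0.2295+0.0887i)  (-0.0008-0.0004i)·(-0.0333+0.0539i)
Y_3^0(R⁻¹ n̂) = +0.060832-0.000000i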